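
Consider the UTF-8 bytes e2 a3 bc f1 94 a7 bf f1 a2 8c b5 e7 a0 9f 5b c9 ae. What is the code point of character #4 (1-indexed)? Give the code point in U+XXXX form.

Offset 0: leading byte 0xE2 = 11100010 → 3-byte char #1 = E2 A3 BC.
Offset 3: leading byte 0xF1 = 11110001 → 4-byte char #2 = F1 94 A7 BF.
Offset 7: leading byte 0xF1 = 11110001 → 4-byte char #3 = F1 A2 8C B5.
Offset 11: leading byte 0xE7 = 11100111 → 3-byte char #4 = E7 A0 9F.
Leading byte 0xE7 = 11100111 matches 1110xxxx → 3-byte sequence.
Byte 1: 0xE7 = 11100111, payload 0111 (4 bits).
Byte 2: 0xA0 = 10100000 (10xxxxxx ✓), payload 100000.
Byte 3: 0x9F = 10011111 (10xxxxxx ✓), payload 011111.
Concatenate: 0111100000011111 = 0x781F (16 bits → U+781F).

U+781F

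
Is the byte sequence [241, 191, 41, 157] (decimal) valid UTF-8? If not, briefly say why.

invalid (non-continuation byte where continuation expected)

Leading byte 0xF1 = 11110001 → 4-byte form.
Byte 3 is 0x29 = 00101001, which is not 10xxxxxx — expected a continuation byte.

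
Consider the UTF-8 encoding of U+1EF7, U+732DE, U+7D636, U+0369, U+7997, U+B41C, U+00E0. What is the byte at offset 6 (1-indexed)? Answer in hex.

0x8B

1-indexed offset 6 is 0-indexed offset 5.
U+1EF7 → 3-byte form E1 BB B7 at offsets 0–2.
U+732DE → 4-byte form F1 B3 8B 9E at offsets 3–6.
Offset 5 falls in char 2's range; it's byte 3 of F1 B3 8B 9E = 0x8B.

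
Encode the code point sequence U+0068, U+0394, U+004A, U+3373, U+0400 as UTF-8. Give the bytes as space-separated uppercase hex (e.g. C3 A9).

U+0068: 1-byte form → 68.
U+0394: 2-byte form → CE 94.
U+004A: 1-byte form → 4A.
U+3373: 3-byte form → E3 8D B3.
U+0400: 2-byte form → D0 80.
Concatenated (9 bytes): 68 CE 94 4A E3 8D B3 D0 80.

68 CE 94 4A E3 8D B3 D0 80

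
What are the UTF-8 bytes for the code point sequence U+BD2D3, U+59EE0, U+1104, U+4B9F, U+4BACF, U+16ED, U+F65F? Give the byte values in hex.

U+BD2D3: 4-byte form → F2 BD 8B 93.
U+59EE0: 4-byte form → F1 99 BB A0.
U+1104: 3-byte form → E1 84 84.
U+4B9F: 3-byte form → E4 AE 9F.
U+4BACF: 4-byte form → F1 8B AB 8F.
U+16ED: 3-byte form → E1 9B AD.
U+F65F: 3-byte form → EF 99 9F.
Concatenated (24 bytes): F2 BD 8B 93 F1 99 BB A0 E1 84 84 E4 AE 9F F1 8B AB 8F E1 9B AD EF 99 9F.

F2 BD 8B 93 F1 99 BB A0 E1 84 84 E4 AE 9F F1 8B AB 8F E1 9B AD EF 99 9F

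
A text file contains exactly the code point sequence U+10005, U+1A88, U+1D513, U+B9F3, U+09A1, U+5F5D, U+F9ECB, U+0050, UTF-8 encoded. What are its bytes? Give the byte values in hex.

F0 90 80 85 E1 AA 88 F0 9D 94 93 EB A7 B3 E0 A6 A1 E5 BD 9D F3 B9 BB 8B 50

U+10005: 4-byte form → F0 90 80 85.
U+1A88: 3-byte form → E1 AA 88.
U+1D513: 4-byte form → F0 9D 94 93.
U+B9F3: 3-byte form → EB A7 B3.
U+09A1: 3-byte form → E0 A6 A1.
U+5F5D: 3-byte form → E5 BD 9D.
U+F9ECB: 4-byte form → F3 B9 BB 8B.
U+0050: 1-byte form → 50.
Concatenated (25 bytes): F0 90 80 85 E1 AA 88 F0 9D 94 93 EB A7 B3 E0 A6 A1 E5 BD 9D F3 B9 BB 8B 50.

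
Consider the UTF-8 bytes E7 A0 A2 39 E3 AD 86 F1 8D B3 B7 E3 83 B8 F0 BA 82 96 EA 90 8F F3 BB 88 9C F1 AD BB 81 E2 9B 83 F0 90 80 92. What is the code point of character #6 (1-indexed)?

U+3A096

Offset 0: leading byte 0xE7 = 11100111 → 3-byte char #1 = E7 A0 A2.
Offset 3: leading byte 0x39 = 00111001 → 1-byte char #2 = 39.
Offset 4: leading byte 0xE3 = 11100011 → 3-byte char #3 = E3 AD 86.
Offset 7: leading byte 0xF1 = 11110001 → 4-byte char #4 = F1 8D B3 B7.
Offset 11: leading byte 0xE3 = 11100011 → 3-byte char #5 = E3 83 B8.
Offset 14: leading byte 0xF0 = 11110000 → 4-byte char #6 = F0 BA 82 96.
Leading byte 0xF0 = 11110000 matches 11110xxx → 4-byte sequence.
Byte 1: 0xF0 = 11110000, payload 000 (3 bits).
Byte 2: 0xBA = 10111010 (10xxxxxx ✓), payload 111010.
Byte 3: 0x82 = 10000010 (10xxxxxx ✓), payload 000010.
Byte 4: 0x96 = 10010110 (10xxxxxx ✓), payload 010110.
Concatenate: 000111010000010010110 = 0x3A096 (21 bits → U+3A096).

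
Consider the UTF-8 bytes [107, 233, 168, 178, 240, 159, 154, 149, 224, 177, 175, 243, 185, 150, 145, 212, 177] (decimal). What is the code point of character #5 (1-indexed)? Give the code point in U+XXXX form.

U+F9591

Offset 0: leading byte 0x6B = 01101011 → 1-byte char #1 = 6B.
Offset 1: leading byte 0xE9 = 11101001 → 3-byte char #2 = E9 A8 B2.
Offset 4: leading byte 0xF0 = 11110000 → 4-byte char #3 = F0 9F 9A 95.
Offset 8: leading byte 0xE0 = 11100000 → 3-byte char #4 = E0 B1 AF.
Offset 11: leading byte 0xF3 = 11110011 → 4-byte char #5 = F3 B9 96 91.
Leading byte 0xF3 = 11110011 matches 11110xxx → 4-byte sequence.
Byte 1: 0xF3 = 11110011, payload 011 (3 bits).
Byte 2: 0xB9 = 10111001 (10xxxxxx ✓), payload 111001.
Byte 3: 0x96 = 10010110 (10xxxxxx ✓), payload 010110.
Byte 4: 0x91 = 10010001 (10xxxxxx ✓), payload 010001.
Concatenate: 011111001010110010001 = 0xF9591 (21 bits → U+F9591).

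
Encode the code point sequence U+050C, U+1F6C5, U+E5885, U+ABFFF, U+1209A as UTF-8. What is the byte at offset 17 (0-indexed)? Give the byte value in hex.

U+050C → 2-byte form D4 8C at offsets 0–1.
U+1F6C5 → 4-byte form F0 9F 9B 85 at offsets 2–5.
U+E5885 → 4-byte form F3 A5 A2 85 at offsets 6–9.
U+ABFFF → 4-byte form F2 AB BF BF at offsets 10–13.
U+1209A → 4-byte form F0 92 82 9A at offsets 14–17.
Offset 17 falls in char 5's range; it's byte 4 of F0 92 82 9A = 0x9A.

0x9A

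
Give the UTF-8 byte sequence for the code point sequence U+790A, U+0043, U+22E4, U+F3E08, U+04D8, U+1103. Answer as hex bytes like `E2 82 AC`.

E7 A4 8A 43 E2 8B A4 F3 B3 B8 88 D3 98 E1 84 83

U+790A: 3-byte form → E7 A4 8A.
U+0043: 1-byte form → 43.
U+22E4: 3-byte form → E2 8B A4.
U+F3E08: 4-byte form → F3 B3 B8 88.
U+04D8: 2-byte form → D3 98.
U+1103: 3-byte form → E1 84 83.
Concatenated (16 bytes): E7 A4 8A 43 E2 8B A4 F3 B3 B8 88 D3 98 E1 84 83.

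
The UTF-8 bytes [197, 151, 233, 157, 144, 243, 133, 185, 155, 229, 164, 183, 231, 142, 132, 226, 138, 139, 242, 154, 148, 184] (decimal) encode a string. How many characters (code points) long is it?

Byte at offset 0: 0xC5 = 11000101 → 2-byte char (#1). Advance 2.
Byte at offset 2: 0xE9 = 11101001 → 3-byte char (#2). Advance 3.
Byte at offset 5: 0xF3 = 11110011 → 4-byte char (#3). Advance 4.
Byte at offset 9: 0xE5 = 11100101 → 3-byte char (#4). Advance 3.
Byte at offset 12: 0xE7 = 11100111 → 3-byte char (#5). Advance 3.
Byte at offset 15: 0xE2 = 11100010 → 3-byte char (#6). Advance 3.
Byte at offset 18: 0xF2 = 11110010 → 4-byte char (#7). Advance 4.
Reached end at offset 22 after 7 code points.

7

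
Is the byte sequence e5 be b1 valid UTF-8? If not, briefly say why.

valid

Leading byte 0xE5 = 11100101 → 3-byte form.
Continuation bytes 0xBE=10111110, 0xB1=10110001 all match 10xxxxxx.
Decoded value 0x5FB1 is ≥ 0x800 (shortest form) and not a surrogate.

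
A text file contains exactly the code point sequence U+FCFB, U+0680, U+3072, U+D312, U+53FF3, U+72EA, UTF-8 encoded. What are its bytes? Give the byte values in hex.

EF B3 BB DA 80 E3 81 B2 ED 8C 92 F1 93 BF B3 E7 8B AA

U+FCFB: 3-byte form → EF B3 BB.
U+0680: 2-byte form → DA 80.
U+3072: 3-byte form → E3 81 B2.
U+D312: 3-byte form → ED 8C 92.
U+53FF3: 4-byte form → F1 93 BF B3.
U+72EA: 3-byte form → E7 8B AA.
Concatenated (18 bytes): EF B3 BB DA 80 E3 81 B2 ED 8C 92 F1 93 BF B3 E7 8B AA.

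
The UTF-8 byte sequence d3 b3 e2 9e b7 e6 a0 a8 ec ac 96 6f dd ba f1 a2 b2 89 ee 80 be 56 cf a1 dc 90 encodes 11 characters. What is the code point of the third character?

U+6828

Offset 0: leading byte 0xD3 = 11010011 → 2-byte char #1 = D3 B3.
Offset 2: leading byte 0xE2 = 11100010 → 3-byte char #2 = E2 9E B7.
Offset 5: leading byte 0xE6 = 11100110 → 3-byte char #3 = E6 A0 A8.
Leading byte 0xE6 = 11100110 matches 1110xxxx → 3-byte sequence.
Byte 1: 0xE6 = 11100110, payload 0110 (4 bits).
Byte 2: 0xA0 = 10100000 (10xxxxxx ✓), payload 100000.
Byte 3: 0xA8 = 10101000 (10xxxxxx ✓), payload 101000.
Concatenate: 0110100000101000 = 0x6828 (16 bits → U+6828).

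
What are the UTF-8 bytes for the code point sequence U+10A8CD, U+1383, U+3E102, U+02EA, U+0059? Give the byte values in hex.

F4 8A A3 8D E1 8E 83 F0 BE 84 82 CB AA 59

U+10A8CD: 4-byte form → F4 8A A3 8D.
U+1383: 3-byte form → E1 8E 83.
U+3E102: 4-byte form → F0 BE 84 82.
U+02EA: 2-byte form → CB AA.
U+0059: 1-byte form → 59.
Concatenated (14 bytes): F4 8A A3 8D E1 8E 83 F0 BE 84 82 CB AA 59.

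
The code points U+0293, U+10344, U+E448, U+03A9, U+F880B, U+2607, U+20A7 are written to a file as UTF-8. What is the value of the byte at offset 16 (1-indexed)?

1-indexed offset 16 is 0-indexed offset 15.
U+0293 → 2-byte form CA 93 at offsets 0–1.
U+10344 → 4-byte form F0 90 8D 84 at offsets 2–5.
U+E448 → 3-byte form EE 91 88 at offsets 6–8.
U+03A9 → 2-byte form CE A9 at offsets 9–10.
U+F880B → 4-byte form F3 B8 A0 8B at offsets 11–14.
U+2607 → 3-byte form E2 98 87 at offsets 15–17.
Offset 15 falls in char 6's range; it's byte 1 of E2 98 87 = 0xE2.

0xE2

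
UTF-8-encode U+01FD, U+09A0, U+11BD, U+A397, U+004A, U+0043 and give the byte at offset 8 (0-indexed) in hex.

0xEA

U+01FD → 2-byte form C7 BD at offsets 0–1.
U+09A0 → 3-byte form E0 A6 A0 at offsets 2–4.
U+11BD → 3-byte form E1 86 BD at offsets 5–7.
U+A397 → 3-byte form EA 8E 97 at offsets 8–10.
Offset 8 falls in char 4's range; it's byte 1 of EA 8E 97 = 0xEA.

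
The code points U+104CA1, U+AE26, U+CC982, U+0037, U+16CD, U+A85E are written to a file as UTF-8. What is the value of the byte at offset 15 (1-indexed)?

1-indexed offset 15 is 0-indexed offset 14.
U+104CA1 → 4-byte form F4 84 B2 A1 at offsets 0–3.
U+AE26 → 3-byte form EA B8 A6 at offsets 4–6.
U+CC982 → 4-byte form F3 8C A6 82 at offsets 7–10.
U+0037 → 1-byte form 37 at offsets 11–11.
U+16CD → 3-byte form E1 9B 8D at offsets 12–14.
Offset 14 falls in char 5's range; it's byte 3 of E1 9B 8D = 0x8D.

0x8D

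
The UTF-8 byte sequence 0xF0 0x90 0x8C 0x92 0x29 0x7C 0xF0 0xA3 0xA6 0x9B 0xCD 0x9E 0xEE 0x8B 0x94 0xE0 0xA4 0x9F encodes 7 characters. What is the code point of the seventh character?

Offset 0: leading byte 0xF0 = 11110000 → 4-byte char #1 = F0 90 8C 92.
Offset 4: leading byte 0x29 = 00101001 → 1-byte char #2 = 29.
Offset 5: leading byte 0x7C = 01111100 → 1-byte char #3 = 7C.
Offset 6: leading byte 0xF0 = 11110000 → 4-byte char #4 = F0 A3 A6 9B.
Offset 10: leading byte 0xCD = 11001101 → 2-byte char #5 = CD 9E.
Offset 12: leading byte 0xEE = 11101110 → 3-byte char #6 = EE 8B 94.
Offset 15: leading byte 0xE0 = 11100000 → 3-byte char #7 = E0 A4 9F.
Leading byte 0xE0 = 11100000 matches 1110xxxx → 3-byte sequence.
Byte 1: 0xE0 = 11100000, payload 0000 (4 bits).
Byte 2: 0xA4 = 10100100 (10xxxxxx ✓), payload 100100.
Byte 3: 0x9F = 10011111 (10xxxxxx ✓), payload 011111.
Concatenate: 0000100100011111 = 0x91F (16 bits → U+091F).

U+091F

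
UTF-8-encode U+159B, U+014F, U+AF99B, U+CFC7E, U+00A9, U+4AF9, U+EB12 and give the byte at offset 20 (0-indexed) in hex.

0x92

U+159B → 3-byte form E1 96 9B at offsets 0–2.
U+014F → 2-byte form C5 8F at offsets 3–4.
U+AF99B → 4-byte form F2 AF A6 9B at offsets 5–8.
U+CFC7E → 4-byte form F3 8F B1 BE at offsets 9–12.
U+00A9 → 2-byte form C2 A9 at offsets 13–14.
U+4AF9 → 3-byte form E4 AB B9 at offsets 15–17.
U+EB12 → 3-byte form EE AC 92 at offsets 18–20.
Offset 20 falls in char 7's range; it's byte 3 of EE AC 92 = 0x92.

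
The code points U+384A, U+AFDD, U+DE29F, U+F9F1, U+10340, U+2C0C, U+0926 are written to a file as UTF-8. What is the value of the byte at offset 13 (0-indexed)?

U+384A → 3-byte form E3 A1 8A at offsets 0–2.
U+AFDD → 3-byte form EA BF 9D at offsets 3–5.
U+DE29F → 4-byte form F3 9E 8A 9F at offsets 6–9.
U+F9F1 → 3-byte form EF A7 B1 at offsets 10–12.
U+10340 → 4-byte form F0 90 8D 80 at offsets 13–16.
Offset 13 falls in char 5's range; it's byte 1 of F0 90 8D 80 = 0xF0.

0xF0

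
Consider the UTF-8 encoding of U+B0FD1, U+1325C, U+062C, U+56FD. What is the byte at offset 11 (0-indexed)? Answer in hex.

0x9B

U+B0FD1 → 4-byte form F2 B0 BF 91 at offsets 0–3.
U+1325C → 4-byte form F0 93 89 9C at offsets 4–7.
U+062C → 2-byte form D8 AC at offsets 8–9.
U+56FD → 3-byte form E5 9B BD at offsets 10–12.
Offset 11 falls in char 4's range; it's byte 2 of E5 9B BD = 0x9B.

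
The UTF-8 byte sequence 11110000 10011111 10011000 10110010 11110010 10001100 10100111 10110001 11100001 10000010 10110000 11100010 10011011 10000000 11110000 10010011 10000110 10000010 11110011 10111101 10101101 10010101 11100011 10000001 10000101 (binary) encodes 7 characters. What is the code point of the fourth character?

U+26C0

Offset 0: leading byte 0xF0 = 11110000 → 4-byte char #1 = F0 9F 98 B2.
Offset 4: leading byte 0xF2 = 11110010 → 4-byte char #2 = F2 8C A7 B1.
Offset 8: leading byte 0xE1 = 11100001 → 3-byte char #3 = E1 82 B0.
Offset 11: leading byte 0xE2 = 11100010 → 3-byte char #4 = E2 9B 80.
Leading byte 0xE2 = 11100010 matches 1110xxxx → 3-byte sequence.
Byte 1: 0xE2 = 11100010, payload 0010 (4 bits).
Byte 2: 0x9B = 10011011 (10xxxxxx ✓), payload 011011.
Byte 3: 0x80 = 10000000 (10xxxxxx ✓), payload 000000.
Concatenate: 0010011011000000 = 0x26C0 (16 bits → U+26C0).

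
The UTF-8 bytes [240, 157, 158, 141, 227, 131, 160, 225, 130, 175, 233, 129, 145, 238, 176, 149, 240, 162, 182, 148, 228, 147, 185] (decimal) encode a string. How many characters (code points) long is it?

Byte at offset 0: 0xF0 = 11110000 → 4-byte char (#1). Advance 4.
Byte at offset 4: 0xE3 = 11100011 → 3-byte char (#2). Advance 3.
Byte at offset 7: 0xE1 = 11100001 → 3-byte char (#3). Advance 3.
Byte at offset 10: 0xE9 = 11101001 → 3-byte char (#4). Advance 3.
Byte at offset 13: 0xEE = 11101110 → 3-byte char (#5). Advance 3.
Byte at offset 16: 0xF0 = 11110000 → 4-byte char (#6). Advance 4.
Byte at offset 20: 0xE4 = 11100100 → 3-byte char (#7). Advance 3.
Reached end at offset 23 after 7 code points.

7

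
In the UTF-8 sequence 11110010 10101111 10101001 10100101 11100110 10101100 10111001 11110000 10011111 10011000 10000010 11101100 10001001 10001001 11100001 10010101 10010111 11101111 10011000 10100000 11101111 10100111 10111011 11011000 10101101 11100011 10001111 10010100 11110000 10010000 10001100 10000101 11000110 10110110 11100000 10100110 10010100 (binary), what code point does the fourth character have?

Offset 0: leading byte 0xF2 = 11110010 → 4-byte char #1 = F2 AF A9 A5.
Offset 4: leading byte 0xE6 = 11100110 → 3-byte char #2 = E6 AC B9.
Offset 7: leading byte 0xF0 = 11110000 → 4-byte char #3 = F0 9F 98 82.
Offset 11: leading byte 0xEC = 11101100 → 3-byte char #4 = EC 89 89.
Leading byte 0xEC = 11101100 matches 1110xxxx → 3-byte sequence.
Byte 1: 0xEC = 11101100, payload 1100 (4 bits).
Byte 2: 0x89 = 10001001 (10xxxxxx ✓), payload 001001.
Byte 3: 0x89 = 10001001 (10xxxxxx ✓), payload 001001.
Concatenate: 1100001001001001 = 0xC249 (16 bits → U+C249).

U+C249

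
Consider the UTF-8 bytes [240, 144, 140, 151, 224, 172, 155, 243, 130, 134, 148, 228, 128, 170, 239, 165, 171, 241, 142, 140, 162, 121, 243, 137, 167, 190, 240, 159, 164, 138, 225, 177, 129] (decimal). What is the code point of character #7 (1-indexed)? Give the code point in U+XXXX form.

U+0079

Offset 0: leading byte 0xF0 = 11110000 → 4-byte char #1 = F0 90 8C 97.
Offset 4: leading byte 0xE0 = 11100000 → 3-byte char #2 = E0 AC 9B.
Offset 7: leading byte 0xF3 = 11110011 → 4-byte char #3 = F3 82 86 94.
Offset 11: leading byte 0xE4 = 11100100 → 3-byte char #4 = E4 80 AA.
Offset 14: leading byte 0xEF = 11101111 → 3-byte char #5 = EF A5 AB.
Offset 17: leading byte 0xF1 = 11110001 → 4-byte char #6 = F1 8E 8C A2.
Offset 21: leading byte 0x79 = 01111001 → 1-byte char #7 = 79.
Leading byte 0x79 = 01111001 matches 0xxxxxxx → 1-byte sequence.
Byte 1: 0x79 = 01111001, payload 1111001 (7 bits).
Concatenate: 1111001 = 0x79 (7 bits → U+0079).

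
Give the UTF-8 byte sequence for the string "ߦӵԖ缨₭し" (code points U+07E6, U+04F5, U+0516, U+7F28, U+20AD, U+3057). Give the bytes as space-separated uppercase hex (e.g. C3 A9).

U+07E6: 2-byte form → DF A6.
U+04F5: 2-byte form → D3 B5.
U+0516: 2-byte form → D4 96.
U+7F28: 3-byte form → E7 BC A8.
U+20AD: 3-byte form → E2 82 AD.
U+3057: 3-byte form → E3 81 97.
Concatenated (15 bytes): DF A6 D3 B5 D4 96 E7 BC A8 E2 82 AD E3 81 97.

DF A6 D3 B5 D4 96 E7 BC A8 E2 82 AD E3 81 97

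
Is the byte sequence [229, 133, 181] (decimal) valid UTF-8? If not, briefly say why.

Leading byte 0xE5 = 11100101 → 3-byte form.
Continuation bytes 0x85=10000101, 0xB5=10110101 all match 10xxxxxx.
Decoded value 0x5175 is ≥ 0x800 (shortest form) and not a surrogate.

valid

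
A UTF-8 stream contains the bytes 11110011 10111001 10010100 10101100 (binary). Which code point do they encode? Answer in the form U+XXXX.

Leading byte 0xF3 = 11110011 matches 11110xxx → 4-byte sequence.
Byte 1: 0xF3 = 11110011, payload 011 (3 bits).
Byte 2: 0xB9 = 10111001 (10xxxxxx ✓), payload 111001.
Byte 3: 0x94 = 10010100 (10xxxxxx ✓), payload 010100.
Byte 4: 0xAC = 10101100 (10xxxxxx ✓), payload 101100.
Concatenate: 011111001010100101100 = 0xF952C (21 bits → U+F952C).

U+F952C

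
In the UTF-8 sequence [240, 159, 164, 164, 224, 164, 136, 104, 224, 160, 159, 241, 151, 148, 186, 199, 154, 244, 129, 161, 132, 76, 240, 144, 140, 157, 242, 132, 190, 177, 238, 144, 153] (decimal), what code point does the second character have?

Offset 0: leading byte 0xF0 = 11110000 → 4-byte char #1 = F0 9F A4 A4.
Offset 4: leading byte 0xE0 = 11100000 → 3-byte char #2 = E0 A4 88.
Leading byte 0xE0 = 11100000 matches 1110xxxx → 3-byte sequence.
Byte 1: 0xE0 = 11100000, payload 0000 (4 bits).
Byte 2: 0xA4 = 10100100 (10xxxxxx ✓), payload 100100.
Byte 3: 0x88 = 10001000 (10xxxxxx ✓), payload 001000.
Concatenate: 0000100100001000 = 0x908 (16 bits → U+0908).

U+0908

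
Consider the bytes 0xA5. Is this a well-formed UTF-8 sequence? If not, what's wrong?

Byte 0xA5 = 10100101 has the form 10xxxxxx — a continuation byte — but there is no preceding leading byte.

invalid (continuation byte with no leading byte)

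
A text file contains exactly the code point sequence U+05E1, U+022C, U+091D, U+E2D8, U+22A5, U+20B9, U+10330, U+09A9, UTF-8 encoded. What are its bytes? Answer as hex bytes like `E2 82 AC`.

D7 A1 C8 AC E0 A4 9D EE 8B 98 E2 8A A5 E2 82 B9 F0 90 8C B0 E0 A6 A9

U+05E1: 2-byte form → D7 A1.
U+022C: 2-byte form → C8 AC.
U+091D: 3-byte form → E0 A4 9D.
U+E2D8: 3-byte form → EE 8B 98.
U+22A5: 3-byte form → E2 8A A5.
U+20B9: 3-byte form → E2 82 B9.
U+10330: 4-byte form → F0 90 8C B0.
U+09A9: 3-byte form → E0 A6 A9.
Concatenated (23 bytes): D7 A1 C8 AC E0 A4 9D EE 8B 98 E2 8A A5 E2 82 B9 F0 90 8C B0 E0 A6 A9.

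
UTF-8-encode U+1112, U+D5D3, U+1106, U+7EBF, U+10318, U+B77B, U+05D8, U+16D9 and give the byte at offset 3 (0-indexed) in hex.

0xED

U+1112 → 3-byte form E1 84 92 at offsets 0–2.
U+D5D3 → 3-byte form ED 97 93 at offsets 3–5.
Offset 3 falls in char 2's range; it's byte 1 of ED 97 93 = 0xED.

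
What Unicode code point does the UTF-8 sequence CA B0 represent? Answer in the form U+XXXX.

Leading byte 0xCA = 11001010 matches 110xxxxx → 2-byte sequence.
Byte 1: 0xCA = 11001010, payload 01010 (5 bits).
Byte 2: 0xB0 = 10110000 (10xxxxxx ✓), payload 110000.
Concatenate: 01010110000 = 0x2B0 (11 bits → U+02B0).

U+02B0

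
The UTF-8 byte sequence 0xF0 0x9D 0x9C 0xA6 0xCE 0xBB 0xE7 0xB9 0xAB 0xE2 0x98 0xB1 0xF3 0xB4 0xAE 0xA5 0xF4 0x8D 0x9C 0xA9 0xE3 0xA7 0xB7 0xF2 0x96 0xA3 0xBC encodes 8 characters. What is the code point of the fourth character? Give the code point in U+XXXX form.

Offset 0: leading byte 0xF0 = 11110000 → 4-byte char #1 = F0 9D 9C A6.
Offset 4: leading byte 0xCE = 11001110 → 2-byte char #2 = CE BB.
Offset 6: leading byte 0xE7 = 11100111 → 3-byte char #3 = E7 B9 AB.
Offset 9: leading byte 0xE2 = 11100010 → 3-byte char #4 = E2 98 B1.
Leading byte 0xE2 = 11100010 matches 1110xxxx → 3-byte sequence.
Byte 1: 0xE2 = 11100010, payload 0010 (4 bits).
Byte 2: 0x98 = 10011000 (10xxxxxx ✓), payload 011000.
Byte 3: 0xB1 = 10110001 (10xxxxxx ✓), payload 110001.
Concatenate: 0010011000110001 = 0x2631 (16 bits → U+2631).

U+2631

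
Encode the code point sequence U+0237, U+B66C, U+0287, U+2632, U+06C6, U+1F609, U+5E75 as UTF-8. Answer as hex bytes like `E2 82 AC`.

C8 B7 EB 99 AC CA 87 E2 98 B2 DB 86 F0 9F 98 89 E5 B9 B5

U+0237: 2-byte form → C8 B7.
U+B66C: 3-byte form → EB 99 AC.
U+0287: 2-byte form → CA 87.
U+2632: 3-byte form → E2 98 B2.
U+06C6: 2-byte form → DB 86.
U+1F609: 4-byte form → F0 9F 98 89.
U+5E75: 3-byte form → E5 B9 B5.
Concatenated (19 bytes): C8 B7 EB 99 AC CA 87 E2 98 B2 DB 86 F0 9F 98 89 E5 B9 B5.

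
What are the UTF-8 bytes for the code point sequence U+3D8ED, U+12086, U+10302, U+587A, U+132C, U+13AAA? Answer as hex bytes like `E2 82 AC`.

U+3D8ED: 4-byte form → F0 BD A3 AD.
U+12086: 4-byte form → F0 92 82 86.
U+10302: 4-byte form → F0 90 8C 82.
U+587A: 3-byte form → E5 A1 BA.
U+132C: 3-byte form → E1 8C AC.
U+13AAA: 4-byte form → F0 93 AA AA.
Concatenated (22 bytes): F0 BD A3 AD F0 92 82 86 F0 90 8C 82 E5 A1 BA E1 8C AC F0 93 AA AA.

F0 BD A3 AD F0 92 82 86 F0 90 8C 82 E5 A1 BA E1 8C AC F0 93 AA AA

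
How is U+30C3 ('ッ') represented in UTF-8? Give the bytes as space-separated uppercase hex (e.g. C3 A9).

U+30C3 = 0x30C3 = 12483 decimal. In range U+0800–U+FFFF → 3-byte form: 1110xxxx 10xxxxxx 10xxxxxx.
Binary (16 bits): 0011000011000011.
Split 4+6+6: 0011 | 000011 | 000011.
Byte 1: 11100011 = 0xE3.
Byte 2: 10000011 = 0x83.
Byte 3: 10000011 = 0x83.

E3 83 83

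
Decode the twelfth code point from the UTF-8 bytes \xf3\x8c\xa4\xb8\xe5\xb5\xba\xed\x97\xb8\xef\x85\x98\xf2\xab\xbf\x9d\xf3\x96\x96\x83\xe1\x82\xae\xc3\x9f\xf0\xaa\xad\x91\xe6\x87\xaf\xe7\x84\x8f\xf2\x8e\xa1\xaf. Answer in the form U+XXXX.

Offset 0: leading byte 0xF3 = 11110011 → 4-byte char #1 = F3 8C A4 B8.
Offset 4: leading byte 0xE5 = 11100101 → 3-byte char #2 = E5 B5 BA.
Offset 7: leading byte 0xED = 11101101 → 3-byte char #3 = ED 97 B8.
Offset 10: leading byte 0xEF = 11101111 → 3-byte char #4 = EF 85 98.
Offset 13: leading byte 0xF2 = 11110010 → 4-byte char #5 = F2 AB BF 9D.
Offset 17: leading byte 0xF3 = 11110011 → 4-byte char #6 = F3 96 96 83.
Offset 21: leading byte 0xE1 = 11100001 → 3-byte char #7 = E1 82 AE.
Offset 24: leading byte 0xC3 = 11000011 → 2-byte char #8 = C3 9F.
Offset 26: leading byte 0xF0 = 11110000 → 4-byte char #9 = F0 AA AD 91.
Offset 30: leading byte 0xE6 = 11100110 → 3-byte char #10 = E6 87 AF.
Offset 33: leading byte 0xE7 = 11100111 → 3-byte char #11 = E7 84 8F.
Offset 36: leading byte 0xF2 = 11110010 → 4-byte char #12 = F2 8E A1 AF.
Leading byte 0xF2 = 11110010 matches 11110xxx → 4-byte sequence.
Byte 1: 0xF2 = 11110010, payload 010 (3 bits).
Byte 2: 0x8E = 10001110 (10xxxxxx ✓), payload 001110.
Byte 3: 0xA1 = 10100001 (10xxxxxx ✓), payload 100001.
Byte 4: 0xAF = 10101111 (10xxxxxx ✓), payload 101111.
Concatenate: 010001110100001101111 = 0x8E86F (21 bits → U+8E86F).

U+8E86F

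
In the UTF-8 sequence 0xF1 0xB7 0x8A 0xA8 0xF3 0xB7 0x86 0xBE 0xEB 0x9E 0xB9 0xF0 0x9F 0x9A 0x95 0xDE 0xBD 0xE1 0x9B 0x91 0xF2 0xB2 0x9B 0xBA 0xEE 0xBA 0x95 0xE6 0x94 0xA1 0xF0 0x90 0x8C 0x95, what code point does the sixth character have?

U+16D1

Offset 0: leading byte 0xF1 = 11110001 → 4-byte char #1 = F1 B7 8A A8.
Offset 4: leading byte 0xF3 = 11110011 → 4-byte char #2 = F3 B7 86 BE.
Offset 8: leading byte 0xEB = 11101011 → 3-byte char #3 = EB 9E B9.
Offset 11: leading byte 0xF0 = 11110000 → 4-byte char #4 = F0 9F 9A 95.
Offset 15: leading byte 0xDE = 11011110 → 2-byte char #5 = DE BD.
Offset 17: leading byte 0xE1 = 11100001 → 3-byte char #6 = E1 9B 91.
Leading byte 0xE1 = 11100001 matches 1110xxxx → 3-byte sequence.
Byte 1: 0xE1 = 11100001, payload 0001 (4 bits).
Byte 2: 0x9B = 10011011 (10xxxxxx ✓), payload 011011.
Byte 3: 0x91 = 10010001 (10xxxxxx ✓), payload 010001.
Concatenate: 0001011011010001 = 0x16D1 (16 bits → U+16D1).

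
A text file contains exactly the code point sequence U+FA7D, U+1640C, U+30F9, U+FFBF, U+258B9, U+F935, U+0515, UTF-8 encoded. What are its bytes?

U+FA7D: 3-byte form → EF A9 BD.
U+1640C: 4-byte form → F0 96 90 8C.
U+30F9: 3-byte form → E3 83 B9.
U+FFBF: 3-byte form → EF BE BF.
U+258B9: 4-byte form → F0 A5 A2 B9.
U+F935: 3-byte form → EF A4 B5.
U+0515: 2-byte form → D4 95.
Concatenated (22 bytes): EF A9 BD F0 96 90 8C E3 83 B9 EF BE BF F0 A5 A2 B9 EF A4 B5 D4 95.

EF A9 BD F0 96 90 8C E3 83 B9 EF BE BF F0 A5 A2 B9 EF A4 B5 D4 95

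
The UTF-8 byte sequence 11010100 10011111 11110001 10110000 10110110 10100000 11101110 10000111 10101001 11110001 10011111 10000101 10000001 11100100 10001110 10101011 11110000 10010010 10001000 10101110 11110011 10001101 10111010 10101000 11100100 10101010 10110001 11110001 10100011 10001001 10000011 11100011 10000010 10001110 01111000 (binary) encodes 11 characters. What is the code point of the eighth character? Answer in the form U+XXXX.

U+4AB1

Offset 0: leading byte 0xD4 = 11010100 → 2-byte char #1 = D4 9F.
Offset 2: leading byte 0xF1 = 11110001 → 4-byte char #2 = F1 B0 B6 A0.
Offset 6: leading byte 0xEE = 11101110 → 3-byte char #3 = EE 87 A9.
Offset 9: leading byte 0xF1 = 11110001 → 4-byte char #4 = F1 9F 85 81.
Offset 13: leading byte 0xE4 = 11100100 → 3-byte char #5 = E4 8E AB.
Offset 16: leading byte 0xF0 = 11110000 → 4-byte char #6 = F0 92 88 AE.
Offset 20: leading byte 0xF3 = 11110011 → 4-byte char #7 = F3 8D BA A8.
Offset 24: leading byte 0xE4 = 11100100 → 3-byte char #8 = E4 AA B1.
Leading byte 0xE4 = 11100100 matches 1110xxxx → 3-byte sequence.
Byte 1: 0xE4 = 11100100, payload 0100 (4 bits).
Byte 2: 0xAA = 10101010 (10xxxxxx ✓), payload 101010.
Byte 3: 0xB1 = 10110001 (10xxxxxx ✓), payload 110001.
Concatenate: 0100101010110001 = 0x4AB1 (16 bits → U+4AB1).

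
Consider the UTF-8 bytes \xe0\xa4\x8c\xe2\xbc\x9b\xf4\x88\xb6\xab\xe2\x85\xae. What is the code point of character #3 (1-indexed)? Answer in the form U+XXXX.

U+108DAB

Offset 0: leading byte 0xE0 = 11100000 → 3-byte char #1 = E0 A4 8C.
Offset 3: leading byte 0xE2 = 11100010 → 3-byte char #2 = E2 BC 9B.
Offset 6: leading byte 0xF4 = 11110100 → 4-byte char #3 = F4 88 B6 AB.
Leading byte 0xF4 = 11110100 matches 11110xxx → 4-byte sequence.
Byte 1: 0xF4 = 11110100, payload 100 (3 bits).
Byte 2: 0x88 = 10001000 (10xxxxxx ✓), payload 001000.
Byte 3: 0xB6 = 10110110 (10xxxxxx ✓), payload 110110.
Byte 4: 0xAB = 10101011 (10xxxxxx ✓), payload 101011.
Concatenate: 100001000110110101011 = 0x108DAB (21 bits → U+108DAB).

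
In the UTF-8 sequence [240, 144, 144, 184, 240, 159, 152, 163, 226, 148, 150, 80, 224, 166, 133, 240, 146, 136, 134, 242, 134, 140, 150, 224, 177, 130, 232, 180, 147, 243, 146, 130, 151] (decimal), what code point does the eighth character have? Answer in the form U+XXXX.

Offset 0: leading byte 0xF0 = 11110000 → 4-byte char #1 = F0 90 90 B8.
Offset 4: leading byte 0xF0 = 11110000 → 4-byte char #2 = F0 9F 98 A3.
Offset 8: leading byte 0xE2 = 11100010 → 3-byte char #3 = E2 94 96.
Offset 11: leading byte 0x50 = 01010000 → 1-byte char #4 = 50.
Offset 12: leading byte 0xE0 = 11100000 → 3-byte char #5 = E0 A6 85.
Offset 15: leading byte 0xF0 = 11110000 → 4-byte char #6 = F0 92 88 86.
Offset 19: leading byte 0xF2 = 11110010 → 4-byte char #7 = F2 86 8C 96.
Offset 23: leading byte 0xE0 = 11100000 → 3-byte char #8 = E0 B1 82.
Leading byte 0xE0 = 11100000 matches 1110xxxx → 3-byte sequence.
Byte 1: 0xE0 = 11100000, payload 0000 (4 bits).
Byte 2: 0xB1 = 10110001 (10xxxxxx ✓), payload 110001.
Byte 3: 0x82 = 10000010 (10xxxxxx ✓), payload 000010.
Concatenate: 0000110001000010 = 0xC42 (16 bits → U+0C42).

U+0C42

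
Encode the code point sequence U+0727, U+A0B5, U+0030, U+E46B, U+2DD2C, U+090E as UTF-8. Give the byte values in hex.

DC A7 EA 82 B5 30 EE 91 AB F0 AD B4 AC E0 A4 8E

U+0727: 2-byte form → DC A7.
U+A0B5: 3-byte form → EA 82 B5.
U+0030: 1-byte form → 30.
U+E46B: 3-byte form → EE 91 AB.
U+2DD2C: 4-byte form → F0 AD B4 AC.
U+090E: 3-byte form → E0 A4 8E.
Concatenated (16 bytes): DC A7 EA 82 B5 30 EE 91 AB F0 AD B4 AC E0 A4 8E.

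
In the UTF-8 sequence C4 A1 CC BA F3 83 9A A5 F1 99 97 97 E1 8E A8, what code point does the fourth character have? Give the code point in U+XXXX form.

U+595D7

Offset 0: leading byte 0xC4 = 11000100 → 2-byte char #1 = C4 A1.
Offset 2: leading byte 0xCC = 11001100 → 2-byte char #2 = CC BA.
Offset 4: leading byte 0xF3 = 11110011 → 4-byte char #3 = F3 83 9A A5.
Offset 8: leading byte 0xF1 = 11110001 → 4-byte char #4 = F1 99 97 97.
Leading byte 0xF1 = 11110001 matches 11110xxx → 4-byte sequence.
Byte 1: 0xF1 = 11110001, payload 001 (3 bits).
Byte 2: 0x99 = 10011001 (10xxxxxx ✓), payload 011001.
Byte 3: 0x97 = 10010111 (10xxxxxx ✓), payload 010111.
Byte 4: 0x97 = 10010111 (10xxxxxx ✓), payload 010111.
Concatenate: 001011001010111010111 = 0x595D7 (21 bits → U+595D7).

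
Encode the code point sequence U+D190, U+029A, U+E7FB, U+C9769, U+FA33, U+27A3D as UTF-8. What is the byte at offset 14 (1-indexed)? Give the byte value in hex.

1-indexed offset 14 is 0-indexed offset 13.
U+D190 → 3-byte form ED 86 90 at offsets 0–2.
U+029A → 2-byte form CA 9A at offsets 3–4.
U+E7FB → 3-byte form EE 9F BB at offsets 5–7.
U+C9769 → 4-byte form F3 89 9D A9 at offsets 8–11.
U+FA33 → 3-byte form EF A8 B3 at offsets 12–14.
Offset 13 falls in char 5's range; it's byte 2 of EF A8 B3 = 0xA8.

0xA8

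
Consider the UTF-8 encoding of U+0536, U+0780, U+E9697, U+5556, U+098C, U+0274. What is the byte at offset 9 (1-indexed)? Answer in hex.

1-indexed offset 9 is 0-indexed offset 8.
U+0536 → 2-byte form D4 B6 at offsets 0–1.
U+0780 → 2-byte form DE 80 at offsets 2–3.
U+E9697 → 4-byte form F3 A9 9A 97 at offsets 4–7.
U+5556 → 3-byte form E5 95 96 at offsets 8–10.
Offset 8 falls in char 4's range; it's byte 1 of E5 95 96 = 0xE5.

0xE5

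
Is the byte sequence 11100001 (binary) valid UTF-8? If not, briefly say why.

invalid (sequence truncated)

Leading byte 0xE1 = 11100001 → 3-byte form, but only 1 byte is present.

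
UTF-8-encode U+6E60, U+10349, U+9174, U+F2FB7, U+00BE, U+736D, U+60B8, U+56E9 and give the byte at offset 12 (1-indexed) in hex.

1-indexed offset 12 is 0-indexed offset 11.
U+6E60 → 3-byte form E6 B9 A0 at offsets 0–2.
U+10349 → 4-byte form F0 90 8D 89 at offsets 3–6.
U+9174 → 3-byte form E9 85 B4 at offsets 7–9.
U+F2FB7 → 4-byte form F3 B2 BE B7 at offsets 10–13.
Offset 11 falls in char 4's range; it's byte 2 of F3 B2 BE B7 = 0xB2.

0xB2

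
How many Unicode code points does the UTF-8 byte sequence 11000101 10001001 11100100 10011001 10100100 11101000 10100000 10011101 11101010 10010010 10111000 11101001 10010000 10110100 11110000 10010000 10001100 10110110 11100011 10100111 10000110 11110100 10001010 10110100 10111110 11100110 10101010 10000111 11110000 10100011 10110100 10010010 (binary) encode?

Byte at offset 0: 0xC5 = 11000101 → 2-byte char (#1). Advance 2.
Byte at offset 2: 0xE4 = 11100100 → 3-byte char (#2). Advance 3.
Byte at offset 5: 0xE8 = 11101000 → 3-byte char (#3). Advance 3.
Byte at offset 8: 0xEA = 11101010 → 3-byte char (#4). Advance 3.
Byte at offset 11: 0xE9 = 11101001 → 3-byte char (#5). Advance 3.
Byte at offset 14: 0xF0 = 11110000 → 4-byte char (#6). Advance 4.
Byte at offset 18: 0xE3 = 11100011 → 3-byte char (#7). Advance 3.
Byte at offset 21: 0xF4 = 11110100 → 4-byte char (#8). Advance 4.
Byte at offset 25: 0xE6 = 11100110 → 3-byte char (#9). Advance 3.
Byte at offset 28: 0xF0 = 11110000 → 4-byte char (#10). Advance 4.
Reached end at offset 32 after 10 code points.

10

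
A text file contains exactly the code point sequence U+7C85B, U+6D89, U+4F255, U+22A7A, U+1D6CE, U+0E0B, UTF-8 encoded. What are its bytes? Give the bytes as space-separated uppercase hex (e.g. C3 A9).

U+7C85B: 4-byte form → F1 BC A1 9B.
U+6D89: 3-byte form → E6 B6 89.
U+4F255: 4-byte form → F1 8F 89 95.
U+22A7A: 4-byte form → F0 A2 A9 BA.
U+1D6CE: 4-byte form → F0 9D 9B 8E.
U+0E0B: 3-byte form → E0 B8 8B.
Concatenated (22 bytes): F1 BC A1 9B E6 B6 89 F1 8F 89 95 F0 A2 A9 BA F0 9D 9B 8E E0 B8 8B.

F1 BC A1 9B E6 B6 89 F1 8F 89 95 F0 A2 A9 BA F0 9D 9B 8E E0 B8 8B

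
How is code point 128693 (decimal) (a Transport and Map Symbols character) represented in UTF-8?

F0 9F 9A B5

U+1F6B5 = 0x1F6B5 = 128693 decimal. In range U+10000–U+10FFFF → 4-byte form: 11110xxx 10xxxxxx 10xxxxxx 10xxxxxx.
Binary (21 bits): 000011111011010110101.
Split 3+6+6+6: 000 | 011111 | 011010 | 110101.
Byte 1: 11110000 = 0xF0.
Byte 2: 10011111 = 0x9F.
Byte 3: 10011010 = 0x9A.
Byte 4: 10110101 = 0xB5.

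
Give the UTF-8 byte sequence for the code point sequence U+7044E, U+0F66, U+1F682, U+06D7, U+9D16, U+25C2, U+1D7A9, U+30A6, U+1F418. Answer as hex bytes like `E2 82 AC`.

U+7044E: 4-byte form → F1 B0 91 8E.
U+0F66: 3-byte form → E0 BD A6.
U+1F682: 4-byte form → F0 9F 9A 82.
U+06D7: 2-byte form → DB 97.
U+9D16: 3-byte form → E9 B4 96.
U+25C2: 3-byte form → E2 97 82.
U+1D7A9: 4-byte form → F0 9D 9E A9.
U+30A6: 3-byte form → E3 82 A6.
U+1F418: 4-byte form → F0 9F 90 98.
Concatenated (30 bytes): F1 B0 91 8E E0 BD A6 F0 9F 9A 82 DB 97 E9 B4 96 E2 97 82 F0 9D 9E A9 E3 82 A6 F0 9F 90 98.

F1 B0 91 8E E0 BD A6 F0 9F 9A 82 DB 97 E9 B4 96 E2 97 82 F0 9D 9E A9 E3 82 A6 F0 9F 90 98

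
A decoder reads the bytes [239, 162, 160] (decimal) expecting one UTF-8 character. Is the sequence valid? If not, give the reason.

Leading byte 0xEF = 11101111 → 3-byte form.
Continuation bytes 0xA2=10100010, 0xA0=10100000 all match 10xxxxxx.
Decoded value 0xF8A0 is ≥ 0x800 (shortest form) and not a surrogate.

valid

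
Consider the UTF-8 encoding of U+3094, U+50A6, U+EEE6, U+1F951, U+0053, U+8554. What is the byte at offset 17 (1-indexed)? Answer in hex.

1-indexed offset 17 is 0-indexed offset 16.
U+3094 → 3-byte form E3 82 94 at offsets 0–2.
U+50A6 → 3-byte form E5 82 A6 at offsets 3–5.
U+EEE6 → 3-byte form EE BB A6 at offsets 6–8.
U+1F951 → 4-byte form F0 9F A5 91 at offsets 9–12.
U+0053 → 1-byte form 53 at offsets 13–13.
U+8554 → 3-byte form E8 95 94 at offsets 14–16.
Offset 16 falls in char 6's range; it's byte 3 of E8 95 94 = 0x94.

0x94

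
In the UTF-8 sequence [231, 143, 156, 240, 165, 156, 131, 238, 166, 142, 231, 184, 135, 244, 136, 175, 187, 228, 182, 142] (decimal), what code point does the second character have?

U+25703

Offset 0: leading byte 0xE7 = 11100111 → 3-byte char #1 = E7 8F 9C.
Offset 3: leading byte 0xF0 = 11110000 → 4-byte char #2 = F0 A5 9C 83.
Leading byte 0xF0 = 11110000 matches 11110xxx → 4-byte sequence.
Byte 1: 0xF0 = 11110000, payload 000 (3 bits).
Byte 2: 0xA5 = 10100101 (10xxxxxx ✓), payload 100101.
Byte 3: 0x9C = 10011100 (10xxxxxx ✓), payload 011100.
Byte 4: 0x83 = 10000011 (10xxxxxx ✓), payload 000011.
Concatenate: 000100101011100000011 = 0x25703 (21 bits → U+25703).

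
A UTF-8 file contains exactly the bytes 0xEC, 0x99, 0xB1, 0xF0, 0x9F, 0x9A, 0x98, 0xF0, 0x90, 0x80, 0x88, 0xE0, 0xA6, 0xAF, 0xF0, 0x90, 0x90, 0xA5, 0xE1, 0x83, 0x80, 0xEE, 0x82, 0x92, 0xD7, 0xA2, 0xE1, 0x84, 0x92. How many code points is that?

Byte at offset 0: 0xEC = 11101100 → 3-byte char (#1). Advance 3.
Byte at offset 3: 0xF0 = 11110000 → 4-byte char (#2). Advance 4.
Byte at offset 7: 0xF0 = 11110000 → 4-byte char (#3). Advance 4.
Byte at offset 11: 0xE0 = 11100000 → 3-byte char (#4). Advance 3.
Byte at offset 14: 0xF0 = 11110000 → 4-byte char (#5). Advance 4.
Byte at offset 18: 0xE1 = 11100001 → 3-byte char (#6). Advance 3.
Byte at offset 21: 0xEE = 11101110 → 3-byte char (#7). Advance 3.
Byte at offset 24: 0xD7 = 11010111 → 2-byte char (#8). Advance 2.
Byte at offset 26: 0xE1 = 11100001 → 3-byte char (#9). Advance 3.
Reached end at offset 29 after 9 code points.

9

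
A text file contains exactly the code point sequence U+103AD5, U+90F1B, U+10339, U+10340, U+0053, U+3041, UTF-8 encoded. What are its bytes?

F4 83 AB 95 F2 90 BC 9B F0 90 8C B9 F0 90 8D 80 53 E3 81 81

U+103AD5: 4-byte form → F4 83 AB 95.
U+90F1B: 4-byte form → F2 90 BC 9B.
U+10339: 4-byte form → F0 90 8C B9.
U+10340: 4-byte form → F0 90 8D 80.
U+0053: 1-byte form → 53.
U+3041: 3-byte form → E3 81 81.
Concatenated (20 bytes): F4 83 AB 95 F2 90 BC 9B F0 90 8C B9 F0 90 8D 80 53 E3 81 81.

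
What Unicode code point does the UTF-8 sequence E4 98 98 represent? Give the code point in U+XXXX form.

U+4618

Leading byte 0xE4 = 11100100 matches 1110xxxx → 3-byte sequence.
Byte 1: 0xE4 = 11100100, payload 0100 (4 bits).
Byte 2: 0x98 = 10011000 (10xxxxxx ✓), payload 011000.
Byte 3: 0x98 = 10011000 (10xxxxxx ✓), payload 011000.
Concatenate: 0100011000011000 = 0x4618 (16 bits → U+4618).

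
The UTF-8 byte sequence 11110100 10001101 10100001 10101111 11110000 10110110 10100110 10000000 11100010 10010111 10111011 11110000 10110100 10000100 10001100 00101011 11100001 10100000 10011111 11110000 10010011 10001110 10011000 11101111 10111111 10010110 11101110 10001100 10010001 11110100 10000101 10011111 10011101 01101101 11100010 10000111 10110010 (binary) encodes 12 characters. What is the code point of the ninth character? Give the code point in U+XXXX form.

U+E311

Offset 0: leading byte 0xF4 = 11110100 → 4-byte char #1 = F4 8D A1 AF.
Offset 4: leading byte 0xF0 = 11110000 → 4-byte char #2 = F0 B6 A6 80.
Offset 8: leading byte 0xE2 = 11100010 → 3-byte char #3 = E2 97 BB.
Offset 11: leading byte 0xF0 = 11110000 → 4-byte char #4 = F0 B4 84 8C.
Offset 15: leading byte 0x2B = 00101011 → 1-byte char #5 = 2B.
Offset 16: leading byte 0xE1 = 11100001 → 3-byte char #6 = E1 A0 9F.
Offset 19: leading byte 0xF0 = 11110000 → 4-byte char #7 = F0 93 8E 98.
Offset 23: leading byte 0xEF = 11101111 → 3-byte char #8 = EF BF 96.
Offset 26: leading byte 0xEE = 11101110 → 3-byte char #9 = EE 8C 91.
Leading byte 0xEE = 11101110 matches 1110xxxx → 3-byte sequence.
Byte 1: 0xEE = 11101110, payload 1110 (4 bits).
Byte 2: 0x8C = 10001100 (10xxxxxx ✓), payload 001100.
Byte 3: 0x91 = 10010001 (10xxxxxx ✓), payload 010001.
Concatenate: 1110001100010001 = 0xE311 (16 bits → U+E311).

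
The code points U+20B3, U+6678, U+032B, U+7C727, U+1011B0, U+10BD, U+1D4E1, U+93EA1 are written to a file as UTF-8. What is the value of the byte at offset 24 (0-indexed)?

0x93

U+20B3 → 3-byte form E2 82 B3 at offsets 0–2.
U+6678 → 3-byte form E6 99 B8 at offsets 3–5.
U+032B → 2-byte form CC AB at offsets 6–7.
U+7C727 → 4-byte form F1 BC 9C A7 at offsets 8–11.
U+1011B0 → 4-byte form F4 81 86 B0 at offsets 12–15.
U+10BD → 3-byte form E1 82 BD at offsets 16–18.
U+1D4E1 → 4-byte form F0 9D 93 A1 at offsets 19–22.
U+93EA1 → 4-byte form F2 93 BA A1 at offsets 23–26.
Offset 24 falls in char 8's range; it's byte 2 of F2 93 BA A1 = 0x93.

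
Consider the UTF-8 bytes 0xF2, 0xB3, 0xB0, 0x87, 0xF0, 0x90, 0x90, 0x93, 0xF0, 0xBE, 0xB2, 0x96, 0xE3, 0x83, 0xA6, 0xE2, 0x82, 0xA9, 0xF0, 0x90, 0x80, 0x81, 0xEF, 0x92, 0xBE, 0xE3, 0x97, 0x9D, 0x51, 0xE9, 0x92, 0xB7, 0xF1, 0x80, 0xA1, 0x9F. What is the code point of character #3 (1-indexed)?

U+3EC96

Offset 0: leading byte 0xF2 = 11110010 → 4-byte char #1 = F2 B3 B0 87.
Offset 4: leading byte 0xF0 = 11110000 → 4-byte char #2 = F0 90 90 93.
Offset 8: leading byte 0xF0 = 11110000 → 4-byte char #3 = F0 BE B2 96.
Leading byte 0xF0 = 11110000 matches 11110xxx → 4-byte sequence.
Byte 1: 0xF0 = 11110000, payload 000 (3 bits).
Byte 2: 0xBE = 10111110 (10xxxxxx ✓), payload 111110.
Byte 3: 0xB2 = 10110010 (10xxxxxx ✓), payload 110010.
Byte 4: 0x96 = 10010110 (10xxxxxx ✓), payload 010110.
Concatenate: 000111110110010010110 = 0x3EC96 (21 bits → U+3EC96).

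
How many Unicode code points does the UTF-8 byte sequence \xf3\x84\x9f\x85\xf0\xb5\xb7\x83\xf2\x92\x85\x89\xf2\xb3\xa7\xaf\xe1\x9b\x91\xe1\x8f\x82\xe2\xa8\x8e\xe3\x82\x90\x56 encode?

9

Byte at offset 0: 0xF3 = 11110011 → 4-byte char (#1). Advance 4.
Byte at offset 4: 0xF0 = 11110000 → 4-byte char (#2). Advance 4.
Byte at offset 8: 0xF2 = 11110010 → 4-byte char (#3). Advance 4.
Byte at offset 12: 0xF2 = 11110010 → 4-byte char (#4). Advance 4.
Byte at offset 16: 0xE1 = 11100001 → 3-byte char (#5). Advance 3.
Byte at offset 19: 0xE1 = 11100001 → 3-byte char (#6). Advance 3.
Byte at offset 22: 0xE2 = 11100010 → 3-byte char (#7). Advance 3.
Byte at offset 25: 0xE3 = 11100011 → 3-byte char (#8). Advance 3.
Byte at offset 28: 0x56 = 01010110 → 1-byte char (#9). Advance 1.
Reached end at offset 29 after 9 code points.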